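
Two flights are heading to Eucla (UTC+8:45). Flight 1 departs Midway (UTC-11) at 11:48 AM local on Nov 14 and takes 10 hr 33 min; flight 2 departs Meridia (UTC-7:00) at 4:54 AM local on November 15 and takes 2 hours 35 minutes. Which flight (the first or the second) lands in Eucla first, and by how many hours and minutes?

the first, by 5 hours 8 minutes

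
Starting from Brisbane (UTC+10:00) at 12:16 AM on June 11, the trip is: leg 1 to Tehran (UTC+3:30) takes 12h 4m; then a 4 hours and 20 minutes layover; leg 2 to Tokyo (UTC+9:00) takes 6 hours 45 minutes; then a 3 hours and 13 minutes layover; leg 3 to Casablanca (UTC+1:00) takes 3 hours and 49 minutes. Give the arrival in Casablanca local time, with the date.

9:27 PM on Jun 11

Convert departure to UTC: 12:16 AM − 10:00 = 2:16 PM UTC on Jun 10.
Add 12 hours 4 minutes leg 1 → 2:20 AM UTC (Jun 11).
Add 4 hours 20 minutes layover in Tehran → 6:40 AM UTC.
Add 6 hours 45 minutes leg 2 → 1:25 PM UTC.
Add 3 hours and 13 minutes layover in Tokyo → 4:38 PM UTC.
Add 3 hours and 49 minutes leg 3 → 8:27 PM UTC.
Casablanca is UTC+1:00, so local arrival = 8:27 PM + 1:00 = 9:27 PM on Jun 11.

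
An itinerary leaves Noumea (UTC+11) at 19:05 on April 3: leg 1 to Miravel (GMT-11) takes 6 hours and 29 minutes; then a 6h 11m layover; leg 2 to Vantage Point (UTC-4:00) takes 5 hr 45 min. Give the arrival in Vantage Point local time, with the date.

Convert departure to UTC: 19:05 − 11:00 = 08:05 UTC on Apr 3.
Add 6 hours 29 minutes leg 1 → 14:34 UTC.
Add 6 hours 11 minutes layover in Miravel → 20:45 UTC.
Add 5 hours 45 minutes leg 2 → 02:30 UTC (Apr 4).
Vantage Point is UTC−4:00, so local arrival = 02:30 − 4:00 = 22:30 on Apr 3.

22:30 on April 3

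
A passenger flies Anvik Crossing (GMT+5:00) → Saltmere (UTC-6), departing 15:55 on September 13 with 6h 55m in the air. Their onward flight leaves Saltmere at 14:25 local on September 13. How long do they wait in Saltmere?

Convert departure to UTC: 15:55 − 5:00 = 10:55 UTC on Sep 13.
Add 6 hours 55 minutes flight time → 17:50 UTC.
Saltmere is UTC−6:00, so local arrival = 17:50 − 6:00 = 11:50 on Sep 13.
Layover = 14:25 − 11:50 = 2 hours 35 minutes.

2 hours 35 minutes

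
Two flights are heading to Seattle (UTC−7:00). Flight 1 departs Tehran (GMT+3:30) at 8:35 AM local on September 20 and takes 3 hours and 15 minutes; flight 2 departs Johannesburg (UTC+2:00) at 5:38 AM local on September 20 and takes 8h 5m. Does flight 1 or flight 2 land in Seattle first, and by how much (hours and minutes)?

the first, by 3 hours 23 minutes

Flight 1 in UTC: 8:35 AM − 3:30 = 5:05 AM on Sep 20.
+3 hours 15 minutes → arrive 8:20 AM UTC on Sep 20.
Flight 2 in UTC: 5:38 AM − 2:00 = 3:38 AM on Sep 20.
+8 hours and 5 minutes → arrive 11:43 AM UTC on Sep 20.
Flight 1 lands earlier by 3 hours 23 minutes.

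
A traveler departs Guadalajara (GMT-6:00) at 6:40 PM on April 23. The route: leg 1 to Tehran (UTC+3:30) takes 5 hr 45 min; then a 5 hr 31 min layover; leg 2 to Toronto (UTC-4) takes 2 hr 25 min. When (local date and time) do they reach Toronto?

Convert departure to UTC: 6:40 PM + 6:00 = 12:40 AM UTC on Apr 24.
Add 5 hours 45 minutes leg 1 → 6:25 AM UTC.
Add 5 hours 31 minutes layover in Tehran → 11:56 AM UTC.
Add 2 hours and 25 minutes leg 2 → 2:21 PM UTC.
Toronto is UTC−4:00, so local arrival = 2:21 PM − 4:00 = 10:21 AM on Apr 24.

10:21 AM on Apr 24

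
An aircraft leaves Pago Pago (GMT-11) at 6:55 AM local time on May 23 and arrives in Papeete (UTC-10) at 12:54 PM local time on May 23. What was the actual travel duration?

Departure in UTC: 6:55 AM + 11:00 = 5:55 PM on May 23.
Arrival in UTC: 12:54 PM + 10:00 = 10:54 PM on May 23.
Elapsed = 10:54 PM − 5:55 PM = 4 hours 59 minutes.

4 hours 59 minutes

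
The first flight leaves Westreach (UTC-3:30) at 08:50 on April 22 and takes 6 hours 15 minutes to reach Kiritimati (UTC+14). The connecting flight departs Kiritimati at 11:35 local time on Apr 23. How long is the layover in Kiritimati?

3 hours

Convert departure to UTC: 08:50 + 3:30 = 12:20 UTC on Apr 22.
Add 6 hours 15 minutes flight time → 18:35 UTC.
Kiritimati is UTC+14:00, so local arrival = 18:35 + 14:00 = 08:35 on Apr 23.
Layover = 11:35 − 08:35 = 3 hours.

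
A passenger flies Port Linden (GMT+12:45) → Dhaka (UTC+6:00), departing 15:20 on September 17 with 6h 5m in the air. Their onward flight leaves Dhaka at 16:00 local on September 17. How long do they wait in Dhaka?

Convert departure to UTC: 15:20 − 12:45 = 02:35 UTC on Sep 17.
Add 6 hours and 5 minutes flight time → 08:40 UTC.
Dhaka is UTC+6:00, so local arrival = 08:40 + 6:00 = 14:40 on Sep 17.
Layover = 16:00 − 14:40 = 1 hour 20 minutes.

1 hour 20 minutes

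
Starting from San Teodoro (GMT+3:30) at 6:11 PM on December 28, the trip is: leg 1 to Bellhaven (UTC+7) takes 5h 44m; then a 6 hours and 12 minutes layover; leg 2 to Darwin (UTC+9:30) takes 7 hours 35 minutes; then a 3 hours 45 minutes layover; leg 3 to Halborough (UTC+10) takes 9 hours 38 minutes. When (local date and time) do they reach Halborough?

9:35 AM on Dec 30

Convert departure to UTC: 6:11 PM − 3:30 = 2:41 PM UTC on Dec 28.
Add 5 hours and 44 minutes leg 1 → 8:25 PM UTC.
Add 6 hours 12 minutes layover in Bellhaven → 2:37 AM UTC (Dec 29).
Add 7 hours 35 minutes leg 2 → 10:12 AM UTC.
Add 3 hours 45 minutes layover in Darwin → 1:57 PM UTC.
Add 9 hours and 38 minutes leg 3 → 11:35 PM UTC.
Halborough is UTC+10:00, so local arrival = 11:35 PM + 10:00 = 9:35 AM on Dec 30.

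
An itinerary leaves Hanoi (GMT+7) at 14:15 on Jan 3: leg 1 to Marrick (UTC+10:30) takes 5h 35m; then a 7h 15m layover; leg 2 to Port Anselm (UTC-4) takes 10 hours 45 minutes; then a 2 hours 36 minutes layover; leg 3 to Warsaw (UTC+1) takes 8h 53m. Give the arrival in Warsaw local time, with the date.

Convert departure to UTC: 14:15 − 7:00 = 07:15 UTC on Jan 3.
Add 5 hours and 35 minutes leg 1 → 12:50 UTC.
Add 7 hours 15 minutes layover in Marrick → 20:05 UTC.
Add 10 hours and 45 minutes leg 2 → 06:50 UTC (Jan 4).
Add 2 hours 36 minutes layover in Port Anselm → 09:26 UTC.
Add 8 hours 53 minutes leg 3 → 18:19 UTC.
Warsaw is UTC+1:00, so local arrival = 18:19 + 1:00 = 19:19 on Jan 4.

19:19 on January 4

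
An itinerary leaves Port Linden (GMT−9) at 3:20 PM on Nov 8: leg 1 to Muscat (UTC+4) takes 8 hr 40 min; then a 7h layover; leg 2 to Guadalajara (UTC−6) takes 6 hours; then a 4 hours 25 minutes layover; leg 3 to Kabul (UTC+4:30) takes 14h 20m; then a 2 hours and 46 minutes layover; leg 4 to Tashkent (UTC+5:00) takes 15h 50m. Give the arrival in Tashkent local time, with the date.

Convert departure to UTC: 3:20 PM + 9:00 = 12:20 AM UTC on Nov 9.
Add 8 hours and 40 minutes leg 1 → 9:00 AM UTC.
Add 7 hours layover in Muscat → 4:00 PM UTC.
Add 6 hours leg 2 → 10:00 PM UTC.
Add 4 hours 25 minutes layover in Guadalajara → 2:25 AM UTC (Nov 10).
Add 14 hours 20 minutes leg 3 → 4:45 PM UTC.
Add 2 hours and 46 minutes layover in Kabul → 7:31 PM UTC.
Add 15 hours 50 minutes leg 4 → 11:21 AM UTC (Nov 11).
Tashkent is UTC+5:00, so local arrival = 11:21 AM + 5:00 = 4:21 PM on Nov 11.

4:21 PM on November 11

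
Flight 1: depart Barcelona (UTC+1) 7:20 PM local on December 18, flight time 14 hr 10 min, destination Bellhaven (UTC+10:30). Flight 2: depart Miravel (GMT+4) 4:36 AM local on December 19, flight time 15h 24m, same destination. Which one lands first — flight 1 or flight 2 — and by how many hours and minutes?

the first, by 7 hours 30 minutes

Flight 1 in UTC: 7:20 PM − 1:00 = 6:20 PM on Dec 18.
+14 hours and 10 minutes → arrive 8:30 AM UTC on Dec 19.
Flight 2 in UTC: 4:36 AM − 4:00 = 12:36 AM on Dec 19.
+15 hours 24 minutes → arrive 4:00 PM UTC on Dec 19.
Flight 1 lands earlier by 7 hours 30 minutes.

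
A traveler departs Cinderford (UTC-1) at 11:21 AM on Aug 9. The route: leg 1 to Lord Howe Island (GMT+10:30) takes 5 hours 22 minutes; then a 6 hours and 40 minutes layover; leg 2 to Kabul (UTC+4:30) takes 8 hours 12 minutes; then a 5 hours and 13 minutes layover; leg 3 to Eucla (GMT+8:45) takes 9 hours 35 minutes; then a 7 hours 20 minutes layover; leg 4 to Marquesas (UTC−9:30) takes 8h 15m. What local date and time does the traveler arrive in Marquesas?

5:28 AM on Aug 11

Convert departure to UTC: 11:21 AM + 1:00 = 12:21 PM UTC on Aug 9.
Add 5 hours and 22 minutes leg 1 → 5:43 PM UTC.
Add 6 hours and 40 minutes layover in Lord Howe Island → 12:23 AM UTC (Aug 10).
Add 8 hours and 12 minutes leg 2 → 8:35 AM UTC.
Add 5 hours and 13 minutes layover in Kabul → 1:48 PM UTC.
Add 9 hours 35 minutes leg 3 → 11:23 PM UTC.
Add 7 hours 20 minutes layover in Eucla → 6:43 AM UTC (Aug 11).
Add 8 hours 15 minutes leg 4 → 2:58 PM UTC.
Marquesas is UTC−9:30, so local arrival = 2:58 PM − 9:30 = 5:28 AM on Aug 11.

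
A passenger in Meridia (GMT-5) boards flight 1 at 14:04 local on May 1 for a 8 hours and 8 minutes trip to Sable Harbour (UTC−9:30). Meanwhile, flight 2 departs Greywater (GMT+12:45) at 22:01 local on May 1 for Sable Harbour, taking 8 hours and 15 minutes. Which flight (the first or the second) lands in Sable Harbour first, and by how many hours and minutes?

Flight 1 in UTC: 14:04 + 5:00 = 19:04 on May 1.
+8 hours 8 minutes → arrive 03:12 UTC on May 2.
Flight 2 in UTC: 22:01 − 12:45 = 09:16 on May 1.
+8 hours and 15 minutes → arrive 17:31 UTC on May 1.
Flight 2 lands earlier by 9 hours 41 minutes.

the second, by 9 hours 41 minutes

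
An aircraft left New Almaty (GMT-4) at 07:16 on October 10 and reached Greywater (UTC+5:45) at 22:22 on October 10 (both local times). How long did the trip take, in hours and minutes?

5 hours 21 minutes

Greywater is 9:45 ahead of New Almaty.
Clock-face elapsed time (ignoring zones) is 15 hours 6 minutes.
Actual elapsed = 15 hours 6 minutes − 9:45 = 5 hours 21 minutes.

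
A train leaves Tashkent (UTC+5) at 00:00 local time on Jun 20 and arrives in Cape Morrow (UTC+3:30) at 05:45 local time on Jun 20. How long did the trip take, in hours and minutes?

7 hours 15 minutes

Departure in UTC: 00:00 − 5:00 = 19:00 on Jun 19.
Arrival in UTC: 05:45 − 3:30 = 02:15 on Jun 20.
Elapsed = 02:15 − 19:00 (+1 day) = 7 hours 15 minutes.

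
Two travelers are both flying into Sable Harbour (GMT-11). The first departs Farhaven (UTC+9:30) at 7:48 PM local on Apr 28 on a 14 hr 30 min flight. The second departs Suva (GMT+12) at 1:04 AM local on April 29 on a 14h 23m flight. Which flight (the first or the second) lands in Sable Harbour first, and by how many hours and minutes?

the first, by 2 hours 39 minutes

Flight 1 in UTC: 7:48 PM − 9:30 = 10:18 AM on Apr 28.
+14 hours 30 minutes → arrive 12:48 AM UTC on Apr 29.
Flight 2 in UTC: 1:04 AM − 12:00 = 1:04 PM on Apr 28.
+14 hours 23 minutes → arrive 3:27 AM UTC on Apr 29.
Flight 1 lands earlier by 2 hours 39 minutes.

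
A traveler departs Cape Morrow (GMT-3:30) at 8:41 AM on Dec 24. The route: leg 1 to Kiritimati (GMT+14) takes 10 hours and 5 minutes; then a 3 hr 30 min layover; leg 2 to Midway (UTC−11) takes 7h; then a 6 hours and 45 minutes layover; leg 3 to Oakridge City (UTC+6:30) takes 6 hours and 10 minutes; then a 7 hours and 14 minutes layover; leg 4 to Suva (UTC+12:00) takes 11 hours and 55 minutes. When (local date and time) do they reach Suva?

4:50 AM on December 27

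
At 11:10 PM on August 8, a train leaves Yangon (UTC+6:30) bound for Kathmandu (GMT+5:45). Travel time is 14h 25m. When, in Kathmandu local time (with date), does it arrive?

Convert departure to UTC: 11:10 PM − 6:30 = 4:40 PM UTC on Aug 8.
Add 14 hours 25 minutes travel time → 7:05 AM UTC (Aug 9).
Kathmandu is UTC+5:45, so local arrival = 7:05 AM + 5:45 = 12:50 PM on Aug 9.

12:50 PM on August 9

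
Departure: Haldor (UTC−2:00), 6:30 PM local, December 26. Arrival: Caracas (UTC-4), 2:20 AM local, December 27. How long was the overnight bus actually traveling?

Departure in UTC: 6:30 PM + 2:00 = 8:30 PM on Dec 26.
Arrival in UTC: 2:20 AM + 4:00 = 6:20 AM on Dec 27.
Elapsed = 6:20 AM − 8:30 PM (+1 day) = 9 hours 50 minutes.

9 hours 50 minutes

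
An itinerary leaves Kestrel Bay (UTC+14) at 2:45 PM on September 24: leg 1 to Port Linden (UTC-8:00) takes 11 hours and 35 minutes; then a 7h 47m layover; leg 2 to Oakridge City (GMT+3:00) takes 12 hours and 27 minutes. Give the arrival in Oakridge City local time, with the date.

11:34 AM on September 25

Convert departure to UTC: 2:45 PM − 14:00 = 12:45 AM UTC on Sep 24.
Add 11 hours and 35 minutes leg 1 → 12:20 PM UTC.
Add 7 hours and 47 minutes layover in Port Linden → 8:07 PM UTC.
Add 12 hours and 27 minutes leg 2 → 8:34 AM UTC (Sep 25).
Oakridge City is UTC+3:00, so local arrival = 8:34 AM + 3:00 = 11:34 AM on Sep 25.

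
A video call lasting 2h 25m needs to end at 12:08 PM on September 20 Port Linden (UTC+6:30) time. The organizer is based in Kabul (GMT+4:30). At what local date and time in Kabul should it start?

7:43 AM on Sep 20

Target end time in UTC: 12:08 PM − 6:30 = 5:38 AM on Sep 20.
Subtract 2 hours 25 minutes → start 3:13 AM UTC on Sep 20.
Kabul is UTC+4:30: 3:13 AM + 4:30 = 7:43 AM on Sep 20.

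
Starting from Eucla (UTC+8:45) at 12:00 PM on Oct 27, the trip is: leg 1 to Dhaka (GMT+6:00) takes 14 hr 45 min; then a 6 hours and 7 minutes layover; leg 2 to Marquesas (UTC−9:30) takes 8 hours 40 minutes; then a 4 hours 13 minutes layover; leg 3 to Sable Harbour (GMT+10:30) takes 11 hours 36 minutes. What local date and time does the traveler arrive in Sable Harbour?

Convert departure to UTC: 12:00 PM − 8:45 = 3:15 AM UTC on Oct 27.
Add 14 hours and 45 minutes leg 1 → 6:00 PM UTC.
Add 6 hours 7 minutes layover in Dhaka → 12:07 AM UTC (Oct 28).
Add 8 hours 40 minutes leg 2 → 8:47 AM UTC.
Add 4 hours and 13 minutes layover in Marquesas → 1:00 PM UTC.
Add 11 hours 36 minutes leg 3 → 12:36 AM UTC (Oct 29).
Sable Harbour is UTC+10:30, so local arrival = 12:36 AM + 10:30 = 11:06 AM on Oct 29.

11:06 AM on October 29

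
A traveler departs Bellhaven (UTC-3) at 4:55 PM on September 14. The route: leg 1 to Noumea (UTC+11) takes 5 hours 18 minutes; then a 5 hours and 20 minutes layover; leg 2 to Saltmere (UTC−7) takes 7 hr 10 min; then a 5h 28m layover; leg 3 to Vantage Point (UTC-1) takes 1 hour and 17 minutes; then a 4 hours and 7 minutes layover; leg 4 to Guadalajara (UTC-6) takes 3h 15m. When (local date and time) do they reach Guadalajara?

Convert departure to UTC: 4:55 PM + 3:00 = 7:55 PM UTC on Sep 14.
Add 5 hours and 18 minutes leg 1 → 1:13 AM UTC (Sep 15).
Add 5 hours and 20 minutes layover in Noumea → 6:33 AM UTC.
Add 7 hours 10 minutes leg 2 → 1:43 PM UTC.
Add 5 hours 28 minutes layover in Saltmere → 7:11 PM UTC.
Add 1 hour 17 minutes leg 3 → 8:28 PM UTC.
Add 4 hours 7 minutes layover in Vantage Point → 12:35 AM UTC (Sep 16).
Add 3 hours 15 minutes leg 4 → 3:50 AM UTC.
Guadalajara is UTC−6:00, so local arrival = 3:50 AM − 6:00 = 9:50 PM on Sep 15.

9:50 PM on September 15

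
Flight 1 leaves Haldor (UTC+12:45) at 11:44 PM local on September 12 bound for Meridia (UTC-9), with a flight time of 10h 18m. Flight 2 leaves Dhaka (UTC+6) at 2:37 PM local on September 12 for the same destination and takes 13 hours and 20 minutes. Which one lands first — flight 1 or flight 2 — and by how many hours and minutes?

the first, by 40 minutes

Flight 1 in UTC: 11:44 PM − 12:45 = 10:59 AM on Sep 12.
+10 hours and 18 minutes → arrive 9:17 PM UTC on Sep 12.
Flight 2 in UTC: 2:37 PM − 6:00 = 8:37 AM on Sep 12.
+13 hours and 20 minutes → arrive 9:57 PM UTC on Sep 12.
Flight 1 lands earlier by 40 minutes.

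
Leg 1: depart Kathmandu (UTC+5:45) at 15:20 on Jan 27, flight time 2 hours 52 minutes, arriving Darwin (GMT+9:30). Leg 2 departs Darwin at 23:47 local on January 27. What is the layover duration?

1 hour 50 minutes

Convert departure to UTC: 15:20 − 5:45 = 09:35 UTC on Jan 27.
Add 2 hours 52 minutes flight time → 12:27 UTC.
Darwin is UTC+9:30, so local arrival = 12:27 + 9:30 = 21:57 on Jan 27.
Layover = 23:47 − 21:57 = 1 hour 50 minutes.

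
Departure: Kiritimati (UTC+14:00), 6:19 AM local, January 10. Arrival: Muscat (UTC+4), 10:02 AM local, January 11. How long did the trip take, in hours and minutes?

Departure in UTC: 6:19 AM − 14:00 = 4:19 PM on Jan 9.
Arrival in UTC: 10:02 AM − 4:00 = 6:02 AM on Jan 11.
Elapsed = 6:02 AM − 4:19 PM (+2 days) = 37 hours 43 minutes.

37 hours 43 minutes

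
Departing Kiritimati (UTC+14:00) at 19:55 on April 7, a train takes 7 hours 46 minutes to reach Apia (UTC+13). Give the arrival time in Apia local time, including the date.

Apia is 1:00 behind Kiritimati.
After 7 hours 46 minutes it is 03:41 (Apr 8) in Kiritimati.
Shift by the zone difference: 03:41 − 1:00 = 02:41 on Apr 8 in Apia.

02:41 on April 8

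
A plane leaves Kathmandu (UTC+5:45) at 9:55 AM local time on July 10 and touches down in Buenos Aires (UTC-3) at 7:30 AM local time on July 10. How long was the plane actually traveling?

6 hours 20 minutes

Buenos Aires is 8:45 behind Kathmandu.
Clock-face elapsed time (ignoring zones) is −2 hours 25 minutes.
Actual elapsed = −2 hours 25 minutes + 8:45 = 6 hours 20 minutes.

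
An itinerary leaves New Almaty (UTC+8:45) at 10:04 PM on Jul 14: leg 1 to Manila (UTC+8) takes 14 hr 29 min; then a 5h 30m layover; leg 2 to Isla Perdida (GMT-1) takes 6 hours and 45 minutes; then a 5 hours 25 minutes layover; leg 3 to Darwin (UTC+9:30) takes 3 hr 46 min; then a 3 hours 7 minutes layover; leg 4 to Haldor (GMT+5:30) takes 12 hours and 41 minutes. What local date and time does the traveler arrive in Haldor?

10:32 PM on July 16

Convert departure to UTC: 10:04 PM − 8:45 = 1:19 PM UTC on Jul 14.
Add 14 hours 29 minutes leg 1 → 3:48 AM UTC (Jul 15).
Add 5 hours and 30 minutes layover in Manila → 9:18 AM UTC.
Add 6 hours and 45 minutes leg 2 → 4:03 PM UTC.
Add 5 hours 25 minutes layover in Isla Perdida → 9:28 PM UTC.
Add 3 hours and 46 minutes leg 3 → 1:14 AM UTC (Jul 16).
Add 3 hours and 7 minutes layover in Darwin → 4:21 AM UTC.
Add 12 hours and 41 minutes leg 4 → 5:02 PM UTC.
Haldor is UTC+5:30, so local arrival = 5:02 PM + 5:30 = 10:32 PM on Jul 16.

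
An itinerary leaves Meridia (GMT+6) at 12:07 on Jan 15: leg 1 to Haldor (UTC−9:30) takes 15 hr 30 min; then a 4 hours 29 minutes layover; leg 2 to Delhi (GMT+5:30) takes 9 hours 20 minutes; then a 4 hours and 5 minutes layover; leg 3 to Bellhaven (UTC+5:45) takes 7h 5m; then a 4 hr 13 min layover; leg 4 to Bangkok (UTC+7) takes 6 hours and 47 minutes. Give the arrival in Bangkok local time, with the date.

16:36 on January 17

Convert departure to UTC: 12:07 − 6:00 = 06:07 UTC on Jan 15.
Add 15 hours and 30 minutes leg 1 → 21:37 UTC.
Add 4 hours and 29 minutes layover in Haldor → 02:06 UTC (Jan 16).
Add 9 hours and 20 minutes leg 2 → 11:26 UTC.
Add 4 hours and 5 minutes layover in Delhi → 15:31 UTC.
Add 7 hours and 5 minutes leg 3 → 22:36 UTC.
Add 4 hours 13 minutes layover in Bellhaven → 02:49 UTC (Jan 17).
Add 6 hours and 47 minutes leg 4 → 09:36 UTC.
Bangkok is UTC+7:00, so local arrival = 09:36 + 7:00 = 16:36 on Jan 17.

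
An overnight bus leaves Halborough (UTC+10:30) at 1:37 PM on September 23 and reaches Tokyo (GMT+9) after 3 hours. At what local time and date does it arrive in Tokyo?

3:07 PM on Sep 23

Convert departure to UTC: 1:37 PM − 10:30 = 3:07 AM UTC on Sep 23.
Add 3 hours travel time → 6:07 AM UTC.
Tokyo is UTC+9:00, so local arrival = 6:07 AM + 9:00 = 3:07 PM on Sep 23.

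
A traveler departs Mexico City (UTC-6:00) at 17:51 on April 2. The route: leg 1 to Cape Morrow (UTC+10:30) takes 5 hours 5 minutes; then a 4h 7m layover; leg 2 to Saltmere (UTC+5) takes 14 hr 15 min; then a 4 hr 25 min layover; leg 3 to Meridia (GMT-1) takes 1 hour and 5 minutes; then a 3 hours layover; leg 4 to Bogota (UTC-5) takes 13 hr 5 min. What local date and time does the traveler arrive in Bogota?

15:53 on Apr 4

Convert departure to UTC: 17:51 + 6:00 = 23:51 UTC on Apr 2.
Add 5 hours 5 minutes leg 1 → 04:56 UTC (Apr 3).
Add 4 hours 7 minutes layover in Cape Morrow → 09:03 UTC.
Add 14 hours and 15 minutes leg 2 → 23:18 UTC.
Add 4 hours and 25 minutes layover in Saltmere → 03:43 UTC (Apr 4).
Add 1 hour 5 minutes leg 3 → 04:48 UTC.
Add 3 hours layover in Meridia → 07:48 UTC.
Add 13 hours 5 minutes leg 4 → 20:53 UTC.
Bogota is UTC−5:00, so local arrival = 20:53 − 5:00 = 15:53 on Apr 4.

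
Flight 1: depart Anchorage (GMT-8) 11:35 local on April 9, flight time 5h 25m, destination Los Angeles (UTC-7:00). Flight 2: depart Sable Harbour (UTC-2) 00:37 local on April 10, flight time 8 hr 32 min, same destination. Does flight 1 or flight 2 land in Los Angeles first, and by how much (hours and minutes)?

Flight 1 in UTC: 11:35 + 8:00 = 19:35 on Apr 9.
+5 hours 25 minutes → arrive 01:00 UTC on Apr 10.
Flight 2 in UTC: 00:37 + 2:00 = 02:37 on Apr 10.
+8 hours and 32 minutes → arrive 11:09 UTC on Apr 10.
Flight 1 lands earlier by 10 hours 9 minutes.

the first, by 10 hours 9 minutes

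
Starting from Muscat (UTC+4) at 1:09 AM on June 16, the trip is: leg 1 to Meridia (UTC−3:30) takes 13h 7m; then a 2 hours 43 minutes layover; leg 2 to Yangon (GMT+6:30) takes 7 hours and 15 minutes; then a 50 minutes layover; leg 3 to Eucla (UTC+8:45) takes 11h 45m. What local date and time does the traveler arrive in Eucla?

Convert departure to UTC: 1:09 AM − 4:00 = 9:09 PM UTC on Jun 15.
Add 13 hours 7 minutes leg 1 → 10:16 AM UTC (Jun 16).
Add 2 hours and 43 minutes layover in Meridia → 12:59 PM UTC.
Add 7 hours and 15 minutes leg 2 → 8:14 PM UTC.
Add 50 minutes layover in Yangon → 9:04 PM UTC.
Add 11 hours 45 minutes leg 3 → 8:49 AM UTC (Jun 17).
Eucla is UTC+8:45, so local arrival = 8:49 AM + 8:45 = 5:34 PM on Jun 17.

5:34 PM on June 17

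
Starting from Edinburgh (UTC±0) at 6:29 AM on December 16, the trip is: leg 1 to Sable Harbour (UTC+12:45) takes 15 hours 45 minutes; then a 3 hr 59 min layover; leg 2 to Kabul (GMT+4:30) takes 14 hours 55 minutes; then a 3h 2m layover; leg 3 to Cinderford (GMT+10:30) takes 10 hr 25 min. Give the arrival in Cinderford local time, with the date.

5:05 PM on Dec 18

Edinburgh is at UTC+0, so departure is already 6:29 AM UTC on Dec 16.
Add 15 hours and 45 minutes leg 1 → 10:14 PM UTC.
Add 3 hours and 59 minutes layover in Sable Harbour → 2:13 AM UTC (Dec 17).
Add 14 hours and 55 minutes leg 2 → 5:08 PM UTC.
Add 3 hours and 2 minutes layover in Kabul → 8:10 PM UTC.
Add 10 hours 25 minutes leg 3 → 6:35 AM UTC (Dec 18).
Cinderford is UTC+10:30, so local arrival = 6:35 AM + 10:30 = 5:05 PM on Dec 18.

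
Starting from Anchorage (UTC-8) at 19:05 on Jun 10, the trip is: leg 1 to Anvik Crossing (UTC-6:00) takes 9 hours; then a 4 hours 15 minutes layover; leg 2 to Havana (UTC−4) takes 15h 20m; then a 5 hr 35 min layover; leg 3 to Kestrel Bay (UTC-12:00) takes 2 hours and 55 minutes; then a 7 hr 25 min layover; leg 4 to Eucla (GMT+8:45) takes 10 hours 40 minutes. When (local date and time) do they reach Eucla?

Convert departure to UTC: 19:05 + 8:00 = 03:05 UTC on Jun 11.
Add 9 hours leg 1 → 12:05 UTC.
Add 4 hours and 15 minutes layover in Anvik Crossing → 16:20 UTC.
Add 15 hours and 20 minutes leg 2 → 07:40 UTC (Jun 12).
Add 5 hours 35 minutes layover in Havana → 13:15 UTC.
Add 2 hours 55 minutes leg 3 → 16:10 UTC.
Add 7 hours 25 minutes layover in Kestrel Bay → 23:35 UTC.
Add 10 hours 40 minutes leg 4 → 10:15 UTC (Jun 13).
Eucla is UTC+8:45, so local arrival = 10:15 + 8:45 = 19:00 on Jun 13.

19:00 on June 13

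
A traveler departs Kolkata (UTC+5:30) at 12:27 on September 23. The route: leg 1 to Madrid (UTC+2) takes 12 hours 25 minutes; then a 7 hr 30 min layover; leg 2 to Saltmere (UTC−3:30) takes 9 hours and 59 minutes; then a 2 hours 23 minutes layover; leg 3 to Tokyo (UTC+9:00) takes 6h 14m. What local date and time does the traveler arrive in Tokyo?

06:28 on Sep 25

Convert departure to UTC: 12:27 − 5:30 = 06:57 UTC on Sep 23.
Add 12 hours and 25 minutes leg 1 → 19:22 UTC.
Add 7 hours and 30 minutes layover in Madrid → 02:52 UTC (Sep 24).
Add 9 hours and 59 minutes leg 2 → 12:51 UTC.
Add 2 hours 23 minutes layover in Saltmere → 15:14 UTC.
Add 6 hours and 14 minutes leg 3 → 21:28 UTC.
Tokyo is UTC+9:00, so local arrival = 21:28 + 9:00 = 06:28 on Sep 25.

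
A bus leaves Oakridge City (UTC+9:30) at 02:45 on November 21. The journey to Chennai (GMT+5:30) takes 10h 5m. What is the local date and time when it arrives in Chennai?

08:50 on November 21

Chennai is 4:00 behind Oakridge City.
After 10 hours 5 minutes it is 12:50 in Oakridge City.
Shift by the zone difference: 12:50 − 4:00 = 08:50 on Nov 21 in Chennai.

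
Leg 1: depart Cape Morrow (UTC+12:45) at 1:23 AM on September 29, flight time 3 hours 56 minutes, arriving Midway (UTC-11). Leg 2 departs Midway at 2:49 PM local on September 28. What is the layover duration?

9 hours 15 minutes

Convert departure to UTC: 1:23 AM − 12:45 = 12:38 PM UTC on Sep 28.
Add 3 hours 56 minutes flight time → 4:34 PM UTC.
Midway is UTC−11:00, so local arrival = 4:34 PM − 11:00 = 5:34 AM on Sep 28.
Layover = 2:49 PM − 5:34 AM = 9 hours 15 minutes.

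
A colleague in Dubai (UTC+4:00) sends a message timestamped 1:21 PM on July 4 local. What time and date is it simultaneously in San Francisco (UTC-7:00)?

San Francisco is 11:00 behind Dubai.
Shift by the zone difference: 1:21 PM − 11:00 = 2:21 AM on Jul 4 in San Francisco.

2:21 AM on Jul 4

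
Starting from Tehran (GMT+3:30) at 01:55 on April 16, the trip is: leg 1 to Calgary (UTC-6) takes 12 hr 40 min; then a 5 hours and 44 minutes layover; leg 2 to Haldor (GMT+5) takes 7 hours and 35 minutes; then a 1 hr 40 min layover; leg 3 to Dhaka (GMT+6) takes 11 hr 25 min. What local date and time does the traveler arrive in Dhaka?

19:29 on April 17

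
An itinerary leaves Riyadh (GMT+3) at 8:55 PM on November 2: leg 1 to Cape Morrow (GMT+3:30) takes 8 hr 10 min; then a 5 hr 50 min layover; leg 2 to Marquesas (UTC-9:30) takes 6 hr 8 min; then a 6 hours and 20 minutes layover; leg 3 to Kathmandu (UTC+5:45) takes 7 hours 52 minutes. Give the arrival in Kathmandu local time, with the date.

10:00 AM on November 4

Convert departure to UTC: 8:55 PM − 3:00 = 5:55 PM UTC on Nov 2.
Add 8 hours and 10 minutes leg 1 → 2:05 AM UTC (Nov 3).
Add 5 hours 50 minutes layover in Cape Morrow → 7:55 AM UTC.
Add 6 hours and 8 minutes leg 2 → 2:03 PM UTC.
Add 6 hours 20 minutes layover in Marquesas → 8:23 PM UTC.
Add 7 hours and 52 minutes leg 3 → 4:15 AM UTC (Nov 4).
Kathmandu is UTC+5:45, so local arrival = 4:15 AM + 5:45 = 10:00 AM on Nov 4.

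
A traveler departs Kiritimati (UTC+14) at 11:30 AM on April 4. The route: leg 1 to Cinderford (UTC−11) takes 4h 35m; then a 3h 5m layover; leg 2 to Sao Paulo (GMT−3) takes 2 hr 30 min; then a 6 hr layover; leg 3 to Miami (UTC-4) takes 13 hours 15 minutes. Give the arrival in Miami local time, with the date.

Convert departure to UTC: 11:30 AM − 14:00 = 9:30 PM UTC on Apr 3.
Add 4 hours 35 minutes leg 1 → 2:05 AM UTC (Apr 4).
Add 3 hours 5 minutes layover in Cinderford → 5:10 AM UTC.
Add 2 hours and 30 minutes leg 2 → 7:40 AM UTC.
Add 6 hours layover in Sao Paulo → 1:40 PM UTC.
Add 13 hours 15 minutes leg 3 → 2:55 AM UTC (Apr 5).
Miami is UTC−4:00, so local arrival = 2:55 AM − 4:00 = 10:55 PM on Apr 4.

10:55 PM on April 4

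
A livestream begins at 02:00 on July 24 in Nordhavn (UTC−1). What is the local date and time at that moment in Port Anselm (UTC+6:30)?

In UTC: 02:00 + 1:00 = 03:00 on Jul 24.
Port Anselm is UTC+6:30: 03:00 + 6:30 = 09:30 on Jul 24.

09:30 on Jul 24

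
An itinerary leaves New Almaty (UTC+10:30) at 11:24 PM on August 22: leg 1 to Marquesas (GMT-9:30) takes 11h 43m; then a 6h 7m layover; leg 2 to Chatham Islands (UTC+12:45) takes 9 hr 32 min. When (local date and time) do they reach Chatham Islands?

Convert departure to UTC: 11:24 PM − 10:30 = 12:54 PM UTC on Aug 22.
Add 11 hours 43 minutes leg 1 → 12:37 AM UTC (Aug 23).
Add 6 hours 7 minutes layover in Marquesas → 6:44 AM UTC.
Add 9 hours and 32 minutes leg 2 → 4:16 PM UTC.
Chatham Islands is UTC+12:45, so local arrival = 4:16 PM + 12:45 = 5:01 AM on Aug 24.

5:01 AM on August 24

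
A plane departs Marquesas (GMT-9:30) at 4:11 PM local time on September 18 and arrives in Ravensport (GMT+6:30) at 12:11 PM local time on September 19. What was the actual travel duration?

4 hours

Departure in UTC: 4:11 PM + 9:30 = 1:41 AM on Sep 19.
Arrival in UTC: 12:11 PM − 6:30 = 5:41 AM on Sep 19.
Elapsed = 5:41 AM − 1:41 AM = 4 hours.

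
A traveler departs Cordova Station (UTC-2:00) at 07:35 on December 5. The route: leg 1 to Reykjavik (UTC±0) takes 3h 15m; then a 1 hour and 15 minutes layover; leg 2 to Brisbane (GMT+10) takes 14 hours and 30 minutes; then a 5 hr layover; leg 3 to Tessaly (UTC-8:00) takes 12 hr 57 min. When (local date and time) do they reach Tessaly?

14:32 on Dec 6

Convert departure to UTC: 07:35 + 2:00 = 09:35 UTC on Dec 5.
Add 3 hours 15 minutes leg 1 → 12:50 UTC.
Add 1 hour 15 minutes layover in Reykjavik → 14:05 UTC.
Add 14 hours and 30 minutes leg 2 → 04:35 UTC (Dec 6).
Add 5 hours layover in Brisbane → 09:35 UTC.
Add 12 hours and 57 minutes leg 3 → 22:32 UTC.
Tessaly is UTC−8:00, so local arrival = 22:32 − 8:00 = 14:32 on Dec 6.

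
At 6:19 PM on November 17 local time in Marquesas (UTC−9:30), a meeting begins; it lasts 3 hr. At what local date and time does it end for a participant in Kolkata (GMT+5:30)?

Convert start to UTC: 6:19 PM + 9:30 = 3:49 AM UTC on Nov 18.
Add 3 hours duration → 6:49 AM UTC.
Kolkata is UTC+5:30, so local end time = 6:49 AM + 5:30 = 12:19 PM on Nov 18.

12:19 PM on November 18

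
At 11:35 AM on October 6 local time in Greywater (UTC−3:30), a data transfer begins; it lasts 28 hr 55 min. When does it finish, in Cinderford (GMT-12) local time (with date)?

8:00 AM on October 7

Convert start to UTC: 11:35 AM + 3:30 = 3:05 PM UTC on Oct 6.
Add 28 hours and 55 minutes duration → 8:00 PM UTC (Oct 7).
Cinderford is UTC−12:00, so local end time = 8:00 PM − 12:00 = 8:00 AM on Oct 7.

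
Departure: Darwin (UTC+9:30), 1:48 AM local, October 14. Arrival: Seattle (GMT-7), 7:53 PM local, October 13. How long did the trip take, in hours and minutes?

Departure in UTC: 1:48 AM − 9:30 = 4:18 PM on Oct 13.
Arrival in UTC: 7:53 PM + 7:00 = 2:53 AM on Oct 14.
Elapsed = 2:53 AM − 4:18 PM (+1 day) = 10 hours 35 minutes.

10 hours 35 minutes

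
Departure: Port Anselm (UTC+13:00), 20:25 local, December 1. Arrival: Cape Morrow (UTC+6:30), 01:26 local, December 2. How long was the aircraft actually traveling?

Departure in UTC: 20:25 − 13:00 = 07:25 on Dec 1.
Arrival in UTC: 01:26 − 6:30 = 18:56 on Dec 1.
Elapsed = 18:56 − 07:25 = 11 hours 31 minutes.

11 hours 31 minutes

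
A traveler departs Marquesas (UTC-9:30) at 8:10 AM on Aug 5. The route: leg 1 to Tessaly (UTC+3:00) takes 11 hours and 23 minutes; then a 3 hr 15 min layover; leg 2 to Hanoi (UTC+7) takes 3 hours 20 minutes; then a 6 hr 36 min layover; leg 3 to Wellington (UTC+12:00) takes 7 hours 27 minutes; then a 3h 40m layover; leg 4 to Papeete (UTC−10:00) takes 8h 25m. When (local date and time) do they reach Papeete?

3:46 AM on Aug 7

Convert departure to UTC: 8:10 AM + 9:30 = 5:40 PM UTC on Aug 5.
Add 11 hours 23 minutes leg 1 → 5:03 AM UTC (Aug 6).
Add 3 hours 15 minutes layover in Tessaly → 8:18 AM UTC.
Add 3 hours 20 minutes leg 2 → 11:38 AM UTC.
Add 6 hours and 36 minutes layover in Hanoi → 6:14 PM UTC.
Add 7 hours and 27 minutes leg 3 → 1:41 AM UTC (Aug 7).
Add 3 hours and 40 minutes layover in Wellington → 5:21 AM UTC.
Add 8 hours and 25 minutes leg 4 → 1:46 PM UTC.
Papeete is UTC−10:00, so local arrival = 1:46 PM − 10:00 = 3:46 AM on Aug 7.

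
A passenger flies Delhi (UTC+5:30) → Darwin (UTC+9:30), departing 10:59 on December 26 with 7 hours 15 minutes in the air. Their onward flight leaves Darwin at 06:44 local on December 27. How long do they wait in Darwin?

8 hours 30 minutes

Convert departure to UTC: 10:59 − 5:30 = 05:29 UTC on Dec 26.
Add 7 hours and 15 minutes flight time → 12:44 UTC.
Darwin is UTC+9:30, so local arrival = 12:44 + 9:30 = 22:14 on Dec 26.
Layover = 06:44 − 22:14 (+1 day) = 8 hours 30 minutes.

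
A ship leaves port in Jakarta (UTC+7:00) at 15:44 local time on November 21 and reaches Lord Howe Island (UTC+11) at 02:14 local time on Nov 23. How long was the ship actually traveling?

30 hours 30 minutes

Departure in UTC: 15:44 − 7:00 = 08:44 on Nov 21.
Arrival in UTC: 02:14 − 11:00 = 15:14 on Nov 22.
Elapsed = 15:14 − 08:44 (+1 day) = 30 hours 30 minutes.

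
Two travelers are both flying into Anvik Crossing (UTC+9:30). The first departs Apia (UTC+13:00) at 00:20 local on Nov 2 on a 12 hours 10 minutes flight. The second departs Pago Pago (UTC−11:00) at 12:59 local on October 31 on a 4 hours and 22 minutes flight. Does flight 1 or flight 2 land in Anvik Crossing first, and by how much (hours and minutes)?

Flight 1 in UTC: 00:20 − 13:00 = 11:20 on Nov 1.
+12 hours 10 minutes → arrive 23:30 UTC on Nov 1.
Flight 2 in UTC: 12:59 + 11:00 = 23:59 on Oct 31.
+4 hours and 22 minutes → arrive 04:21 UTC on Nov 1.
Flight 2 lands earlier by 19 hours 9 minutes.

the second, by 19 hours 9 minutes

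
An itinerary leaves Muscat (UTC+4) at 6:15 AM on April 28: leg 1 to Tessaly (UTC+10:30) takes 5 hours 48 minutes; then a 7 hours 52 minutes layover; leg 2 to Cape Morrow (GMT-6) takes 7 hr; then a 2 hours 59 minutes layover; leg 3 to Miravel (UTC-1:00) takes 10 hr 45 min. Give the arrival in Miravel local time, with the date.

11:39 AM on April 29

Convert departure to UTC: 6:15 AM − 4:00 = 2:15 AM UTC on Apr 28.
Add 5 hours and 48 minutes leg 1 → 8:03 AM UTC.
Add 7 hours 52 minutes layover in Tessaly → 3:55 PM UTC.
Add 7 hours leg 2 → 10:55 PM UTC.
Add 2 hours and 59 minutes layover in Cape Morrow → 1:54 AM UTC (Apr 29).
Add 10 hours 45 minutes leg 3 → 12:39 PM UTC.
Miravel is UTC−1:00, so local arrival = 12:39 PM − 1:00 = 11:39 AM on Apr 29.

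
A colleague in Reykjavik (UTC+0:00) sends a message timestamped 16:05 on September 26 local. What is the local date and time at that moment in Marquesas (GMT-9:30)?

Marquesas is 9:30 behind Reykjavik.
Shift by the zone difference: 16:05 − 9:30 = 06:35 on Sep 26 in Marquesas.

06:35 on September 26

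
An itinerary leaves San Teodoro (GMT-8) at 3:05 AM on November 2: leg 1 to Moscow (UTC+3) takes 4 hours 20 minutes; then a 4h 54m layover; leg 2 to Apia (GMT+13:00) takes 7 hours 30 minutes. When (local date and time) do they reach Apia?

4:49 PM on November 3

Convert departure to UTC: 3:05 AM + 8:00 = 11:05 AM UTC on Nov 2.
Add 4 hours and 20 minutes leg 1 → 3:25 PM UTC.
Add 4 hours 54 minutes layover in Moscow → 8:19 PM UTC.
Add 7 hours 30 minutes leg 2 → 3:49 AM UTC (Nov 3).
Apia is UTC+13:00, so local arrival = 3:49 AM + 13:00 = 4:49 PM on Nov 3.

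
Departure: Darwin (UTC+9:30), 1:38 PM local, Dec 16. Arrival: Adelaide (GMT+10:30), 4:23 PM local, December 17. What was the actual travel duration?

Departure in UTC: 1:38 PM − 9:30 = 4:08 AM on Dec 16.
Arrival in UTC: 4:23 PM − 10:30 = 5:53 AM on Dec 17.
Elapsed = 5:53 AM − 4:08 AM (+1 day) = 25 hours 45 minutes.

25 hours 45 minutes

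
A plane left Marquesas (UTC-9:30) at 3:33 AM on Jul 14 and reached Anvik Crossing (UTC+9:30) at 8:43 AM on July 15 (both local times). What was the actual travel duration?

Anvik Crossing is 19:00 ahead of Marquesas.
Clock-face elapsed time (ignoring zones) is 29 hours 10 minutes.
Actual elapsed = 29 hours 10 minutes − 19:00 = 10 hours 10 minutes.

10 hours 10 minutes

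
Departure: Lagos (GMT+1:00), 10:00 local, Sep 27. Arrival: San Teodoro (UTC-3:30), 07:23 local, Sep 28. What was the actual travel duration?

25 hours 53 minutes

San Teodoro is 4:30 behind Lagos.
Clock-face elapsed time (ignoring zones) is 21 hours 23 minutes.
Actual elapsed = 21 hours 23 minutes + 4:30 = 25 hours 53 minutes.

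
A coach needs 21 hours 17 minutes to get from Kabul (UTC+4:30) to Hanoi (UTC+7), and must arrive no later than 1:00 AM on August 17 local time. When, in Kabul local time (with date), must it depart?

1:13 AM on Aug 16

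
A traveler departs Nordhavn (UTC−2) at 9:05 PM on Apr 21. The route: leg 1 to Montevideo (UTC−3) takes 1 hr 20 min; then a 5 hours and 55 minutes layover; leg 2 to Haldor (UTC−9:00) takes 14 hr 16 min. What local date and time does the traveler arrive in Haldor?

Convert departure to UTC: 9:05 PM + 2:00 = 11:05 PM UTC on Apr 21.
Add 1 hour 20 minutes leg 1 → 12:25 AM UTC (Apr 22).
Add 5 hours 55 minutes layover in Montevideo → 6:20 AM UTC.
Add 14 hours 16 minutes leg 2 → 8:36 PM UTC.
Haldor is UTC−9:00, so local arrival = 8:36 PM − 9:00 = 11:36 AM on Apr 22.

11:36 AM on April 22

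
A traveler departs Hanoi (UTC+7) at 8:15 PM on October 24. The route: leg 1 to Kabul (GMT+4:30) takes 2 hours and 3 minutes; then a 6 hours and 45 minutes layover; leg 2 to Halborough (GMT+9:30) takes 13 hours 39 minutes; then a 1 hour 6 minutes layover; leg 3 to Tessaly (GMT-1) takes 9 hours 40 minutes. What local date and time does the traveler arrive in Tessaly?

9:28 PM on Oct 25

Convert departure to UTC: 8:15 PM − 7:00 = 1:15 PM UTC on Oct 24.
Add 2 hours 3 minutes leg 1 → 3:18 PM UTC.
Add 6 hours 45 minutes layover in Kabul → 10:03 PM UTC.
Add 13 hours 39 minutes leg 2 → 11:42 AM UTC (Oct 25).
Add 1 hour 6 minutes layover in Halborough → 12:48 PM UTC.
Add 9 hours 40 minutes leg 3 → 10:28 PM UTC.
Tessaly is UTC−1:00, so local arrival = 10:28 PM − 1:00 = 9:28 PM on Oct 25.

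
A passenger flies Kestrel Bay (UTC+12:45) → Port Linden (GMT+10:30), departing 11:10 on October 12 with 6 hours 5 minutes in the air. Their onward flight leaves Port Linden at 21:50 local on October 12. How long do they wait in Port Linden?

Convert departure to UTC: 11:10 − 12:45 = 22:25 UTC on Oct 11.
Add 6 hours and 5 minutes flight time → 04:30 UTC (Oct 12).
Port Linden is UTC+10:30, so local arrival = 04:30 + 10:30 = 15:00 on Oct 12.
Layover = 21:50 − 15:00 = 6 hours 50 minutes.

6 hours 50 minutes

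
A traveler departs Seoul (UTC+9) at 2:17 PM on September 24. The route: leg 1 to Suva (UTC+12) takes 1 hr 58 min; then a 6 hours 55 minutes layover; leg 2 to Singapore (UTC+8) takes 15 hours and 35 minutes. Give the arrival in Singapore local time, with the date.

1:45 PM on September 25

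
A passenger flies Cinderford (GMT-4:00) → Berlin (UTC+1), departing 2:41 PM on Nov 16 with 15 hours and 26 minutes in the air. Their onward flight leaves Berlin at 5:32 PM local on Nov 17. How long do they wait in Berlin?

Convert departure to UTC: 2:41 PM + 4:00 = 6:41 PM UTC on Nov 16.
Add 15 hours 26 minutes flight time → 10:07 AM UTC (Nov 17).
Berlin is UTC+1:00, so local arrival = 10:07 AM + 1:00 = 11:07 AM on Nov 17.
Layover = 5:32 PM − 11:07 AM = 6 hours 25 minutes.

6 hours 25 minutes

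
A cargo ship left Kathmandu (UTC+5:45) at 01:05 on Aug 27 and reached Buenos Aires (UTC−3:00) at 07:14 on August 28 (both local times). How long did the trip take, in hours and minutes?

Departure in UTC: 01:05 − 5:45 = 19:20 on Aug 26.
Arrival in UTC: 07:14 + 3:00 = 10:14 on Aug 28.
Elapsed = 10:14 − 19:20 (+2 days) = 38 hours 54 minutes.

38 hours 54 minutes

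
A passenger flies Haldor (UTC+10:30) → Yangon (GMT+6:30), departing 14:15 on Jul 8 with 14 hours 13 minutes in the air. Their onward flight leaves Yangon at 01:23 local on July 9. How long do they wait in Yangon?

55 minutes

Convert departure to UTC: 14:15 − 10:30 = 03:45 UTC on Jul 8.
Add 14 hours and 13 minutes flight time → 17:58 UTC.
Yangon is UTC+6:30, so local arrival = 17:58 + 6:30 = 00:28 on Jul 9.
Layover = 01:23 − 00:28 = 55 minutes.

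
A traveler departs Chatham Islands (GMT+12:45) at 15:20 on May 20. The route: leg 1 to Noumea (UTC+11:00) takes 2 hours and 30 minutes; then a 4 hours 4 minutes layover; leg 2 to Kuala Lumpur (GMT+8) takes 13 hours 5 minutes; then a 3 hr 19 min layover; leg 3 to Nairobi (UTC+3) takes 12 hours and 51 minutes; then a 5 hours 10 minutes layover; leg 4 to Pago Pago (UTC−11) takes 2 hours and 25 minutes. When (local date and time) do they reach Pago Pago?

10:59 on May 21

Convert departure to UTC: 15:20 − 12:45 = 02:35 UTC on May 20.
Add 2 hours and 30 minutes leg 1 → 05:05 UTC.
Add 4 hours 4 minutes layover in Noumea → 09:09 UTC.
Add 13 hours 5 minutes leg 2 → 22:14 UTC.
Add 3 hours and 19 minutes layover in Kuala Lumpur → 01:33 UTC (May 21).
Add 12 hours and 51 minutes leg 3 → 14:24 UTC.
Add 5 hours 10 minutes layover in Nairobi → 19:34 UTC.
Add 2 hours and 25 minutes leg 4 → 21:59 UTC.
Pago Pago is UTC−11:00, so local arrival = 21:59 − 11:00 = 10:59 on May 21.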